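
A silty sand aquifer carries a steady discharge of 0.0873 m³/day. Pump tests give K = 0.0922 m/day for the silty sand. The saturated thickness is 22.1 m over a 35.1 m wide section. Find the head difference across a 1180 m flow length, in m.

Cross-sectional area A = 35.1 × 22.1 = 775.7 m².
From Q = K·A·i, i = Q / (K·A) = 0.0873 / (0.09220 × 775.7) = 0.001221.
Head loss Δh = i · L = 0.001221 × 1180 = 1.440 m.

1.44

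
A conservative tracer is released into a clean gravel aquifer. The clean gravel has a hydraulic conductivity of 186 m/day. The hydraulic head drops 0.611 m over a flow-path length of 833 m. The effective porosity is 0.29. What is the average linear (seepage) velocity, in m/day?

0.470

Hydraulic gradient i = Δh / L = 0.611 / 833 = 0.0007335.
Darcy flux q = K · i = 186.0 × 0.0007335 = 0.1364 m/day.
Seepage velocity v = q / n_e = 0.1364 / 0.29 = 0.4704 m/day.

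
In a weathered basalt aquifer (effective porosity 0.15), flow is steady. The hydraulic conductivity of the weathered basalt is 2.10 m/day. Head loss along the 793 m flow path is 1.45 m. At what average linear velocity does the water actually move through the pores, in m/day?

Hydraulic gradient i = Δh / L = 1.45 / 793 = 0.001828.
Darcy flux q = K · i = 2.100 × 0.001828 = 0.003840 m/day.
Seepage velocity v = q / n_e = 0.003840 / 0.15 = 0.02560 m/day.

0.0256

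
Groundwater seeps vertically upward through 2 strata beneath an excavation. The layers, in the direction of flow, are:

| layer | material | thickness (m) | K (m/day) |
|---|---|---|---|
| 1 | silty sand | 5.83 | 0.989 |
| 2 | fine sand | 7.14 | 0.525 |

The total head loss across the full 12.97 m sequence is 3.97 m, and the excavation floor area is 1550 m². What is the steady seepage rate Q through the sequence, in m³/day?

Flow is perpendicular to layering, so the layers act in series and the equivalent K is the thickness-weighted harmonic mean.
Total thickness L = 5.83 + 7.14 = 12.97 m.
Σ(b_i/K_i) = 5.83/0.989 + 7.14/0.525 = 19.49 d.
K_eq = L / Σ(b_i/K_i) = 12.97 / 19.49 = 0.6653 m/day.
Q = K_eq · A · (Δh/L) = 0.6653 × 1550 × (3.97/12.97) = 315.6 m³/day.

316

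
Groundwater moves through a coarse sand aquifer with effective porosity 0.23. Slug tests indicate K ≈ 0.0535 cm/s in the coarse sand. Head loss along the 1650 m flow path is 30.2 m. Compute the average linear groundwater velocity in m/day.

Convert K: 0.0535 cm/s × 864 = 46.22 m/day.
Hydraulic gradient i = Δh / L = 30.2 / 1650 = 0.01830.
Darcy flux q = K · i = 46.22 × 0.01830 = 0.8460 m/day.
Seepage velocity v = q / n_e = 0.8460 / 0.23 = 3.678 m/day.

3.68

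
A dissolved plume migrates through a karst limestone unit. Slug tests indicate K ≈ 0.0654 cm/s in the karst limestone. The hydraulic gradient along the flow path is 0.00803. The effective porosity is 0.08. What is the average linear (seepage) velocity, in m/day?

Convert K: 0.0654 cm/s × 864 = 56.51 m/day.
Hydraulic gradient i = 0.00803.
Darcy flux q = K · i = 56.51 × 0.008030 = 0.4537 m/day.
Seepage velocity v = q / n_e = 0.4537 / 0.08 = 5.672 m/day.

5.67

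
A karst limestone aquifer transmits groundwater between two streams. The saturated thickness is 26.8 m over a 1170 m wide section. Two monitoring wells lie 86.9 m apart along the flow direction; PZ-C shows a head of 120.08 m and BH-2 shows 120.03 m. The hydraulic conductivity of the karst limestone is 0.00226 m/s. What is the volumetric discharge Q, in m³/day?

3520

Convert K: 0.00226 m/s × 86400 = 195.3 m/day.
Cross-sectional area A = 1170 × 26.8 = 31356 m².
Hydraulic gradient i = (120.08 − 120.03) / 86.9 = 0.05 / 86.9 = 0.0005754.
Darcy's law: Q = K · A · i = 195.3 × 31356 × 0.0005754 = 3523 m³/day.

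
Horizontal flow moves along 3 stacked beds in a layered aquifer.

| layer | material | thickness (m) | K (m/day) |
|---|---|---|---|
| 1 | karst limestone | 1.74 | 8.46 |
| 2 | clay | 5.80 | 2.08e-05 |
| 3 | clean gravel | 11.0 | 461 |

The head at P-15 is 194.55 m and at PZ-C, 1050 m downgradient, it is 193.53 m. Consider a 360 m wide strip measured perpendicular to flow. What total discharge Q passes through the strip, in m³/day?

Flow is parallel to layering, so each bed carries its own Darcy discharge and the transmissivities add.
Σ(K_i·b_i) = 8.46×1.74 + 2.08e-05×5.80 + 461×11.0 = 5086 m²/day.
Hydraulic gradient i = (194.55 − 193.53) / 1050 = 1.02 / 1050 = 0.0009714.
Q = Σ(K_i·b_i) · W · i = 5086 × 360 × 0.0009714 = 1779 m³/day.

1780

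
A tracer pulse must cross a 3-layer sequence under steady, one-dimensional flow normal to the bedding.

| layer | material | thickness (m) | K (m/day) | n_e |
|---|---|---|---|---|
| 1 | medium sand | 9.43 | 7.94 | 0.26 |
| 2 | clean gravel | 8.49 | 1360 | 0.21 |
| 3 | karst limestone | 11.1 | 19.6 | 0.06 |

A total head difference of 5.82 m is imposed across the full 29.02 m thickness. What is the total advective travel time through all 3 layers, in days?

1.48

With flow normal to the layers, continuity requires the same specific discharge q through every layer.
Σ(b_i/K_i) = 9.43/7.94 + 8.49/1360 + 11.1/19.6 = 1.760 d.
q = Δh / Σ(b_i/K_i) = 5.82 / 1.760 = 3.306 m/day.
In each layer the seepage velocity is v_i = q/n_i, so the layer transit time is t_i = b_i·n_i / q:
  layer 1 (medium sand): t_1 = 9.43 × 0.26 / 3.306 = 0.7415 d
  layer 2 (clean gravel): t_2 = 8.49 × 0.21 / 3.306 = 0.5392 d
  layer 3 (karst limestone): t_3 = 11.1 × 0.06 / 3.306 = 0.2014 d
Total t = Σ t_i = 1.482 days.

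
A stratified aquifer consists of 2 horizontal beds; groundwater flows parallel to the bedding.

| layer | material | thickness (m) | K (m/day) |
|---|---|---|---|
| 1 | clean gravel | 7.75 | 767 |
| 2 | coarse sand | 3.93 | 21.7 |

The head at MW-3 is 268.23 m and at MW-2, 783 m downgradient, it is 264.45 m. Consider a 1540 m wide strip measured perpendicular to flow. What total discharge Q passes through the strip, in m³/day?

44800

Flow is parallel to layering, so each bed carries its own Darcy discharge and the transmissivities add.
Σ(K_i·b_i) = 767×7.75 + 21.7×3.93 = 6030 m²/day.
Hydraulic gradient i = (268.23 − 264.45) / 783 = 3.78 / 783 = 0.004828.
Q = Σ(K_i·b_i) · W · i = 6030 × 1540 × 0.004828 = 44826 m³/day.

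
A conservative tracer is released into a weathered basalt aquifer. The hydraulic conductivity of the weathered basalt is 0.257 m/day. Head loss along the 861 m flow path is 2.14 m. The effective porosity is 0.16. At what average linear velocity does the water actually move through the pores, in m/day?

Hydraulic gradient i = Δh / L = 2.14 / 861 = 0.002485.
Darcy flux q = K · i = 0.2570 × 0.002485 = 0.0006388 m/day.
Seepage velocity v = q / n_e = 0.0006388 / 0.16 = 0.003992 m/day.

0.00399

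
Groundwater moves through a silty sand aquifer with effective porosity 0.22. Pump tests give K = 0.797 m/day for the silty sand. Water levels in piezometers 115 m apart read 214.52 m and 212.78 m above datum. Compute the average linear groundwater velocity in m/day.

0.0548

Hydraulic gradient i = (214.52 − 212.78) / 115 = 1.74 / 115 = 0.01513.
Darcy flux q = K · i = 0.7970 × 0.01513 = 0.01206 m/day.
Seepage velocity v = q / n_e = 0.01206 / 0.22 = 0.05481 m/day.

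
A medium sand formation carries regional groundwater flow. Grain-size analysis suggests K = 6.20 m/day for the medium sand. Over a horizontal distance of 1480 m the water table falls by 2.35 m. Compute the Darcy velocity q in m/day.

Hydraulic gradient i = Δh / L = 2.35 / 1480 = 0.001588.
Specific discharge q = K · i = 6.200 × 0.001588 = 0.009845 m/day.

0.00984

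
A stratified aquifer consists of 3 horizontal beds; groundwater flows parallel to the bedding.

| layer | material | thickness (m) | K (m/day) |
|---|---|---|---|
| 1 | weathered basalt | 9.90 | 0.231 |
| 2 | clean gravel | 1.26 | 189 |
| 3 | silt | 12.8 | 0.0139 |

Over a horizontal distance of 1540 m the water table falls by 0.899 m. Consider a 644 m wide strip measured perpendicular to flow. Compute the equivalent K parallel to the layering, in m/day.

Flow is parallel to layering, so each bed carries its own Darcy discharge and the transmissivities add.
Σ(K_i·b_i) = 0.231×9.90 + 189×1.26 + 0.0139×12.8 = 240.6 m²/day.
Total thickness b = 23.96 m, so K_eq = Σ(K_i·b_i)/b = 10.04 m/day.

10.0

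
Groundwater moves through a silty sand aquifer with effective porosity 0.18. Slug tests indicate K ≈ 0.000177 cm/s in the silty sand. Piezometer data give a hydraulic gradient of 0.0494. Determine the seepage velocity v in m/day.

Convert K: 0.000177 cm/s × 864 = 0.1529 m/day.
Hydraulic gradient i = 0.0494.
Darcy flux q = K · i = 0.1529 × 0.04940 = 0.007555 m/day.
Seepage velocity v = q / n_e = 0.007555 / 0.18 = 0.04197 m/day.

0.0420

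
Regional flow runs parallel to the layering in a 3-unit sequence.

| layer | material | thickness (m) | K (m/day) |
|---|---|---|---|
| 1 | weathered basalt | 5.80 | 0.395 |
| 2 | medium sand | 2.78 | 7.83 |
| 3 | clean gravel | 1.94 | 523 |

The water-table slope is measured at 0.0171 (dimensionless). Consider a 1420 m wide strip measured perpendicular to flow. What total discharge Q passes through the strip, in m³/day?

Flow is parallel to layering, so each bed carries its own Darcy discharge and the transmissivities add.
Σ(K_i·b_i) = 0.395×5.80 + 7.83×2.78 + 523×1.94 = 1039 m²/day.
Hydraulic gradient i = 0.0171.
Q = Σ(K_i·b_i) · W · i = 1039 × 1420 × 0.01710 = 25221 m³/day.

25200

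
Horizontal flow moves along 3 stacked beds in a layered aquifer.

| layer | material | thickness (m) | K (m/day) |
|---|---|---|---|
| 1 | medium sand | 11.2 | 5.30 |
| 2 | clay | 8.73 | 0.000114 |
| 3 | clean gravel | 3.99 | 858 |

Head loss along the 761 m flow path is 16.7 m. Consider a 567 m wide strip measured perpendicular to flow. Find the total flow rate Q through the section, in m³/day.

43300

Flow is parallel to layering, so each bed carries its own Darcy discharge and the transmissivities add.
Σ(K_i·b_i) = 5.30×11.2 + 0.000114×8.73 + 858×3.99 = 3483 m²/day.
Hydraulic gradient i = Δh / L = 16.7 / 761 = 0.02194.
Q = Σ(K_i·b_i) · W · i = 3483 × 567 × 0.02194 = 43335 m³/day.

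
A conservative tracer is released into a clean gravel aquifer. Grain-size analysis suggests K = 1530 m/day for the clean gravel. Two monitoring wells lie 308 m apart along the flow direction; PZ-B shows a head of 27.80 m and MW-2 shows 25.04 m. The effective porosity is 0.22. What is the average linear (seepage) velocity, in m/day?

Hydraulic gradient i = (27.80 − 25.04) / 308 = 2.76 / 308 = 0.008961.
Darcy flux q = K · i = 1530 × 0.008961 = 13.71 m/day.
Seepage velocity v = q / n_e = 13.71 / 0.22 = 62.32 m/day.

62.3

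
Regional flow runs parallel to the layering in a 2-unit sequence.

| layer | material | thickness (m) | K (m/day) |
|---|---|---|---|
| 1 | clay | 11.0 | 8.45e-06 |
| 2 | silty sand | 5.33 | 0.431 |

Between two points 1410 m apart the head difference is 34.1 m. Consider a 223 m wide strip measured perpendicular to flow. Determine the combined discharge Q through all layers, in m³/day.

12.4

Flow is parallel to layering, so each bed carries its own Darcy discharge and the transmissivities add.
Σ(K_i·b_i) = 8.45e-06×11.0 + 0.431×5.33 = 2.297 m²/day.
Hydraulic gradient i = Δh / L = 34.1 / 1410 = 0.02418.
Q = Σ(K_i·b_i) · W · i = 2.297 × 223 × 0.02418 = 12.39 m³/day.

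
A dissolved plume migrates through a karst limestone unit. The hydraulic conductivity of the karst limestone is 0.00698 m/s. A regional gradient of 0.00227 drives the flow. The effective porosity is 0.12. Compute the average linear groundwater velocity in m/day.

Convert K: 0.00698 m/s × 86400 = 603.1 m/day.
Hydraulic gradient i = 0.00227.
Darcy flux q = K · i = 603.1 × 0.002270 = 1.369 m/day.
Seepage velocity v = q / n_e = 1.369 / 0.12 = 11.41 m/day.

11.4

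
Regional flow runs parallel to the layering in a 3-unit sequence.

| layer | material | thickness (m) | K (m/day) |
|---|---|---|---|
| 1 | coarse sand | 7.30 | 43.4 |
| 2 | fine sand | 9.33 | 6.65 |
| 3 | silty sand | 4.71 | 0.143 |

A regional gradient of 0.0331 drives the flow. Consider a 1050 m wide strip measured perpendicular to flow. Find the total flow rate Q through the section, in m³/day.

Flow is parallel to layering, so each bed carries its own Darcy discharge and the transmissivities add.
Σ(K_i·b_i) = 43.4×7.30 + 6.65×9.33 + 0.143×4.71 = 379.5 m²/day.
Hydraulic gradient i = 0.0331.
Q = Σ(K_i·b_i) · W · i = 379.5 × 1050 × 0.03310 = 13191 m³/day.

13200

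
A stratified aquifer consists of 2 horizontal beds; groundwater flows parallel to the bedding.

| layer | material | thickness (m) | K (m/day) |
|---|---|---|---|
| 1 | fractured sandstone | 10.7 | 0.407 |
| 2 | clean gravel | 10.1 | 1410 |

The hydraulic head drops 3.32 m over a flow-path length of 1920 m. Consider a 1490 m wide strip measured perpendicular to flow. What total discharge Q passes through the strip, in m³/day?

36700

Flow is parallel to layering, so each bed carries its own Darcy discharge and the transmissivities add.
Σ(K_i·b_i) = 0.407×10.7 + 1410×10.1 = 14245 m²/day.
Hydraulic gradient i = Δh / L = 3.32 / 1920 = 0.001729.
Q = Σ(K_i·b_i) · W · i = 14245 × 1490 × 0.001729 = 36703 m³/day.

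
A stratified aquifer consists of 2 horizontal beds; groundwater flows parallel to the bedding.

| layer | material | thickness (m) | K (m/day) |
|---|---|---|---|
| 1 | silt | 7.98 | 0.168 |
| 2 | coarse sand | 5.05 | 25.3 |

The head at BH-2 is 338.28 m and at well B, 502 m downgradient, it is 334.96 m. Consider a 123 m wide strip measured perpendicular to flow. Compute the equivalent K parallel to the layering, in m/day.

9.91

Flow is parallel to layering, so each bed carries its own Darcy discharge and the transmissivities add.
Σ(K_i·b_i) = 0.168×7.98 + 25.3×5.05 = 129.1 m²/day.
Total thickness b = 13.03 m, so K_eq = Σ(K_i·b_i)/b = 9.908 m/day.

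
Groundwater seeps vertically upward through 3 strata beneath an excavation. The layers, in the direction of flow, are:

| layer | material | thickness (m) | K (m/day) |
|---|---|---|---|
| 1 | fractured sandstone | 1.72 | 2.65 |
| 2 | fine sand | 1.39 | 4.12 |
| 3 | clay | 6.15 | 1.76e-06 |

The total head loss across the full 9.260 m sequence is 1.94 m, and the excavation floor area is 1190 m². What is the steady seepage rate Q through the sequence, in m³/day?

0.000661

Flow is perpendicular to layering, so the layers act in series and the equivalent K is the thickness-weighted harmonic mean.
Total thickness L = 1.72 + 1.39 + 6.15 = 9.260 m.
Σ(b_i/K_i) = 1.72/2.65 + 1.39/4.12 + 6.15/1.76e-06 = 3.494e+06 d.
K_eq = L / Σ(b_i/K_i) = 9.260 / 3.494e+06 = 2.650e-06 m/day.
Q = K_eq · A · (Δh/L) = 2.650e-06 × 1190 × (1.94/9.260) = 0.0006607 m³/day.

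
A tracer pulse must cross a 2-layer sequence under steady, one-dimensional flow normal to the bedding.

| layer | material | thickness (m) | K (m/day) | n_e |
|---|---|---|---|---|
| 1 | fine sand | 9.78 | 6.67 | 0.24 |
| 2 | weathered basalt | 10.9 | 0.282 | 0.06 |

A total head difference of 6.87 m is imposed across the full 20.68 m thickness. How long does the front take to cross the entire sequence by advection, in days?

With flow normal to the layers, continuity requires the same specific discharge q through every layer.
Σ(b_i/K_i) = 9.78/6.67 + 10.9/0.282 = 40.12 d.
q = Δh / Σ(b_i/K_i) = 6.87 / 40.12 = 0.1712 m/day.
In each layer the seepage velocity is v_i = q/n_i, so the layer transit time is t_i = b_i·n_i / q:
  layer 1 (fine sand): t_1 = 9.78 × 0.24 / 0.1712 = 13.71 d
  layer 2 (weathered basalt): t_2 = 10.9 × 0.06 / 0.1712 = 3.819 d
Total t = Σ t_i = 17.53 days.

17.5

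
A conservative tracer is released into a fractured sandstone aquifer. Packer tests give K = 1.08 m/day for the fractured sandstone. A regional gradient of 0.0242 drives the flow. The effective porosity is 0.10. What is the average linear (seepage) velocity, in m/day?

Hydraulic gradient i = 0.0242.
Darcy flux q = K · i = 1.080 × 0.02420 = 0.02614 m/day.
Seepage velocity v = q / n_e = 0.02614 / 0.10 = 0.2614 m/day.

0.261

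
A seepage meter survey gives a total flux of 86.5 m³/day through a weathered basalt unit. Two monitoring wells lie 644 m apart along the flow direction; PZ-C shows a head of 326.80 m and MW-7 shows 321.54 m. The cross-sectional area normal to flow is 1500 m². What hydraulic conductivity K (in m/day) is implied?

7.06

Hydraulic gradient i = (326.80 − 321.54) / 644 = 5.26 / 644 = 0.008168.
From Q = K·A·i, K = Q / (A·i) = 86.5 / (1500 × 0.008168) = 7.060 m/day.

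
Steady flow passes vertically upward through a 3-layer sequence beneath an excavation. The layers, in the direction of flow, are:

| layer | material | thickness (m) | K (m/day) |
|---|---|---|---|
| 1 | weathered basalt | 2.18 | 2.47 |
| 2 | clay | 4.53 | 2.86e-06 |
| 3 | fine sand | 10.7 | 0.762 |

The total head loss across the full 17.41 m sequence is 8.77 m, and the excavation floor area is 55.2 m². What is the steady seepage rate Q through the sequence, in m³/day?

0.000306

Flow is perpendicular to layering, so the layers act in series and the equivalent K is the thickness-weighted harmonic mean.
Total thickness L = 2.18 + 4.53 + 10.7 = 17.41 m.
Σ(b_i/K_i) = 2.18/2.47 + 4.53/2.86e-06 + 10.7/0.762 = 1.584e+06 d.
K_eq = L / Σ(b_i/K_i) = 17.41 / 1.584e+06 = 1.099e-05 m/day.
Q = K_eq · A · (Δh/L) = 1.099e-05 × 55.2 × (8.77/17.41) = 0.0003056 m³/day.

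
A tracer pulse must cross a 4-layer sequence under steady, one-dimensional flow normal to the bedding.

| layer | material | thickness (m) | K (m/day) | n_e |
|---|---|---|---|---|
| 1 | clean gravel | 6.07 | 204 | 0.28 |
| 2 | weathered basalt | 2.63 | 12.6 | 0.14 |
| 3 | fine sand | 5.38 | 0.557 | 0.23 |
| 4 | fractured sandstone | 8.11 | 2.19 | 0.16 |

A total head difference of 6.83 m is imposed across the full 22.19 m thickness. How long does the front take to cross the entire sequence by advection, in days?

With flow normal to the layers, continuity requires the same specific discharge q through every layer.
Σ(b_i/K_i) = 6.07/204 + 2.63/12.6 + 5.38/0.557 + 8.11/2.19 = 13.60 d.
q = Δh / Σ(b_i/K_i) = 6.83 / 13.60 = 0.5022 m/day.
In each layer the seepage velocity is v_i = q/n_i, so the layer transit time is t_i = b_i·n_i / q:
  layer 1 (clean gravel): t_1 = 6.07 × 0.28 / 0.5022 = 3.384 d
  layer 2 (weathered basalt): t_2 = 2.63 × 0.14 / 0.5022 = 0.7332 d
  layer 3 (fine sand): t_3 = 5.38 × 0.23 / 0.5022 = 2.464 d
  layer 4 (fractured sandstone): t_4 = 8.11 × 0.16 / 0.5022 = 2.584 d
Total t = Σ t_i = 9.166 days.

9.17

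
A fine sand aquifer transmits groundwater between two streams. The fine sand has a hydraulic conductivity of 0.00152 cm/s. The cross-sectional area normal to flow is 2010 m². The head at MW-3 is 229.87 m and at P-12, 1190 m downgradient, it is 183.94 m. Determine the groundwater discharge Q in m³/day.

102

Convert K: 0.00152 cm/s × 864 = 1.313 m/day.
Hydraulic gradient i = (229.87 − 183.94) / 1190 = 45.93 / 1190 = 0.03860.
Darcy's law: Q = K · A · i = 1.313 × 2010 × 0.03860 = 101.9 m³/day.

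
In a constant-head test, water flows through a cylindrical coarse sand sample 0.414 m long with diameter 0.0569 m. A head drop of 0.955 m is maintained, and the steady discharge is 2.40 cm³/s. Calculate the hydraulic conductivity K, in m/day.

35.4

Cross-sectional area A = π·(d/2)² = π × (0.0569/2)² = 0.002543 m².
Convert discharge: 2.40 cm³/s = 2.400e-06 m³/s.
Darcy's law rearranged: K = Q·L / (A·Δh) = 2.400e-06 × 0.414 / (0.002543 × 0.955) = 0.0004092 m/s = 35.35 m/day.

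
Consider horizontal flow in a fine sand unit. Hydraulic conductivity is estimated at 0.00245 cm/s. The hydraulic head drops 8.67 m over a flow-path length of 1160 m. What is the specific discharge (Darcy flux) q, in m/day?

0.0158

Convert K: 0.00245 cm/s × 864 = 2.117 m/day.
Hydraulic gradient i = Δh / L = 8.67 / 1160 = 0.007474.
Specific discharge q = K · i = 2.117 × 0.007474 = 0.01582 m/day.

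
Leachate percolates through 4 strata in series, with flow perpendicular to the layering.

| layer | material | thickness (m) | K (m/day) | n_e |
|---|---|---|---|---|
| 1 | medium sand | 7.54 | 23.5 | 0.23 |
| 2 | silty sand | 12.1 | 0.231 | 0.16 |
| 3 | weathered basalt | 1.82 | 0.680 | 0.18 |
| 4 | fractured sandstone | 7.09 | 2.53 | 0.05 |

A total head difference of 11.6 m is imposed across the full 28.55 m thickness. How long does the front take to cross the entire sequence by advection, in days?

21.8

With flow normal to the layers, continuity requires the same specific discharge q through every layer.
Σ(b_i/K_i) = 7.54/23.5 + 12.1/0.231 + 1.82/0.680 + 7.09/2.53 = 58.18 d.
q = Δh / Σ(b_i/K_i) = 11.6 / 58.18 = 0.1994 m/day.
In each layer the seepage velocity is v_i = q/n_i, so the layer transit time is t_i = b_i·n_i / q:
  layer 1 (medium sand): t_1 = 7.54 × 0.23 / 0.1994 = 8.698 d
  layer 2 (silty sand): t_2 = 12.1 × 0.16 / 0.1994 = 9.710 d
  layer 3 (weathered basalt): t_3 = 1.82 × 0.18 / 0.1994 = 1.643 d
  layer 4 (fractured sandstone): t_4 = 7.09 × 0.05 / 0.1994 = 1.778 d
Total t = Σ t_i = 21.83 days.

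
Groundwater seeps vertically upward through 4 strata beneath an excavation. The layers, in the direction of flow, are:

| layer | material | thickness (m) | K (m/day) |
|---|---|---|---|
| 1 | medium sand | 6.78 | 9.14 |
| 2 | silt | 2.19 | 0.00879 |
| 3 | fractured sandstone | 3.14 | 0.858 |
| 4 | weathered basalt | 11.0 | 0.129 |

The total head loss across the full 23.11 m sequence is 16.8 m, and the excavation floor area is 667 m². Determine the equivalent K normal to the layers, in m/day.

0.0682

Flow is perpendicular to layering, so the layers act in series and the equivalent K is the thickness-weighted harmonic mean.
Total thickness L = 6.78 + 2.19 + 3.14 + 11.0 = 23.11 m.
Σ(b_i/K_i) = 6.78/9.14 + 2.19/0.00879 + 3.14/0.858 + 11.0/0.129 = 338.8 d.
K_eq = L / Σ(b_i/K_i) = 23.11 / 338.8 = 0.06821 m/day.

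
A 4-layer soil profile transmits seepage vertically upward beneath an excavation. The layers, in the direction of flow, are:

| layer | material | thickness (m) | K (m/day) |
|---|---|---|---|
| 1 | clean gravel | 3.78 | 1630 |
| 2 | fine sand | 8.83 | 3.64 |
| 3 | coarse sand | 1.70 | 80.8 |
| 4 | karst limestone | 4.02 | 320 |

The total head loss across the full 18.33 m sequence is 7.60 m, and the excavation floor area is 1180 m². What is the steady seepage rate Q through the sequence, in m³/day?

3640

Flow is perpendicular to layering, so the layers act in series and the equivalent K is the thickness-weighted harmonic mean.
Total thickness L = 3.78 + 8.83 + 1.70 + 4.02 = 18.33 m.
Σ(b_i/K_i) = 3.78/1630 + 8.83/3.64 + 1.70/80.8 + 4.02/320 = 2.462 d.
K_eq = L / Σ(b_i/K_i) = 18.33 / 2.462 = 7.446 m/day.
Q = K_eq · A · (Δh/L) = 7.446 × 1180 × (7.60/18.33) = 3643 m³/day.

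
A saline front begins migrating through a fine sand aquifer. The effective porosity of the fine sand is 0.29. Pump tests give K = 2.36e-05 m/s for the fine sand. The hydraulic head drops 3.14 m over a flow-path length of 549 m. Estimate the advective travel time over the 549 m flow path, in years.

Convert K: 2.36e-05 m/s × 86400 = 2.039 m/day.
Hydraulic gradient i = Δh / L = 3.14 / 549 = 0.005719.
Darcy flux q = K · i = 2.039 × 0.005719 = 0.01166 m/day.
Seepage velocity v = q / n_e = 0.01166 / 0.29 = 0.04021 m/day.
Travel time t = L / v = 549 / 0.04021 = 13652 days = 37.38 years.

37.4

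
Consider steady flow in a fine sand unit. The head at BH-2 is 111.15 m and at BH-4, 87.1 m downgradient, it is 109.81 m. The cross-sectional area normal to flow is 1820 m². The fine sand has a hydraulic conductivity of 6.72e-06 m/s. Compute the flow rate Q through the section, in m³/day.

16.3

Convert K: 6.72e-06 m/s × 86400 = 0.5806 m/day.
Hydraulic gradient i = (111.15 − 109.81) / 87.1 = 1.34 / 87.1 = 0.01538.
Darcy's law: Q = K · A · i = 0.5806 × 1820 × 0.01538 = 16.26 m³/day.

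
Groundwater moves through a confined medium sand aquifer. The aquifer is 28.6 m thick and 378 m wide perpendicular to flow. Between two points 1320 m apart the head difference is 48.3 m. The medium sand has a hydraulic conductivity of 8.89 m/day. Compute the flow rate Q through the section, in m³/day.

3520

Cross-sectional area A = 378 × 28.6 = 10811 m².
Hydraulic gradient i = Δh / L = 48.3 / 1320 = 0.03659.
Darcy's law: Q = K · A · i = 8.890 × 10811 × 0.03659 = 3517 m³/day.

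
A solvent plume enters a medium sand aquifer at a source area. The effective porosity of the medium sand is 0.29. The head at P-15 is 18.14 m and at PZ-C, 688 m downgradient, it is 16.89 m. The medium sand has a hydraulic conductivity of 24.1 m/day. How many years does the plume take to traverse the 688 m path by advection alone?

Hydraulic gradient i = (18.14 − 16.89) / 688 = 1.25 / 688 = 0.001817.
Darcy flux q = K · i = 24.10 × 0.001817 = 0.04379 m/day.
Seepage velocity v = q / n_e = 0.04379 / 0.29 = 0.1510 m/day.
Travel time t = L / v = 688 / 0.1510 = 4557 days = 12.48 years.

12.5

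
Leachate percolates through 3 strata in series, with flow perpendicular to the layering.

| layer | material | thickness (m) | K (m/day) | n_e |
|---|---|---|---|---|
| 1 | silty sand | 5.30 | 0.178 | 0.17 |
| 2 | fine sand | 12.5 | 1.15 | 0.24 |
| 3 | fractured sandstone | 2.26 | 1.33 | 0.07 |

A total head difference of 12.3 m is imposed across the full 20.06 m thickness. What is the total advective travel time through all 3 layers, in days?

With flow normal to the layers, continuity requires the same specific discharge q through every layer.
Σ(b_i/K_i) = 5.30/0.178 + 12.5/1.15 + 2.26/1.33 = 42.34 d.
q = Δh / Σ(b_i/K_i) = 12.3 / 42.34 = 0.2905 m/day.
In each layer the seepage velocity is v_i = q/n_i, so the layer transit time is t_i = b_i·n_i / q:
  layer 1 (silty sand): t_1 = 5.30 × 0.17 / 0.2905 = 3.102 d
  layer 2 (fine sand): t_2 = 12.5 × 0.24 / 0.2905 = 10.33 d
  layer 3 (fractured sandstone): t_3 = 2.26 × 0.07 / 0.2905 = 0.5446 d
Total t = Σ t_i = 13.97 days.

14.0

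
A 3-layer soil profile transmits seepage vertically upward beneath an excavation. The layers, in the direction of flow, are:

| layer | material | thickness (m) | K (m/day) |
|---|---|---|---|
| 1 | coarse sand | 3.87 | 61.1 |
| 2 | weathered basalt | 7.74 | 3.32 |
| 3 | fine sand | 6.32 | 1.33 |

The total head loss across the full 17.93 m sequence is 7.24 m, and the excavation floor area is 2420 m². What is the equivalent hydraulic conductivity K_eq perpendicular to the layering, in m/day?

Flow is perpendicular to layering, so the layers act in series and the equivalent K is the thickness-weighted harmonic mean.
Total thickness L = 3.87 + 7.74 + 6.32 = 17.93 m.
Σ(b_i/K_i) = 3.87/61.1 + 7.74/3.32 + 6.32/1.33 = 7.147 d.
K_eq = L / Σ(b_i/K_i) = 17.93 / 7.147 = 2.509 m/day.

2.51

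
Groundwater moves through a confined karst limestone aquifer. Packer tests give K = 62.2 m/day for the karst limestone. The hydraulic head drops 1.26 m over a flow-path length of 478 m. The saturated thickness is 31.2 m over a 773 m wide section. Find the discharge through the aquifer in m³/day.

Cross-sectional area A = 773 × 31.2 = 24118 m².
Hydraulic gradient i = Δh / L = 1.26 / 478 = 0.002636.
Darcy's law: Q = K · A · i = 62.20 × 24118 × 0.002636 = 3954 m³/day.

3950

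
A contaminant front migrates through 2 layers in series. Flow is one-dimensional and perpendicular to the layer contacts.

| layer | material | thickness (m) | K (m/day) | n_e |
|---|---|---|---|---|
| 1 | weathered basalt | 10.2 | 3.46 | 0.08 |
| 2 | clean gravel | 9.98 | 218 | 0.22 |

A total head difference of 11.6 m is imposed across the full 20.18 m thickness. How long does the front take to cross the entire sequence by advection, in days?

With flow normal to the layers, continuity requires the same specific discharge q through every layer.
Σ(b_i/K_i) = 10.2/3.46 + 9.98/218 = 2.994 d.
q = Δh / Σ(b_i/K_i) = 11.6 / 2.994 = 3.875 m/day.
In each layer the seepage velocity is v_i = q/n_i, so the layer transit time is t_i = b_i·n_i / q:
  layer 1 (weathered basalt): t_1 = 10.2 × 0.08 / 3.875 = 0.2106 d
  layer 2 (clean gravel): t_2 = 9.98 × 0.22 / 3.875 = 0.5666 d
Total t = Σ t_i = 0.7772 days.

0.777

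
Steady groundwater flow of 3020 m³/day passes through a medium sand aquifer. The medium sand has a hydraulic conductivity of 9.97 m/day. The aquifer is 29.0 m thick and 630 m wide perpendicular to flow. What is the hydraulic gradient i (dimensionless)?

Cross-sectional area A = 630 × 29.0 = 18270 m².
From Q = K·A·i, i = Q / (K·A) = 3020 / (9.970 × 18270) = 0.01658.

0.0166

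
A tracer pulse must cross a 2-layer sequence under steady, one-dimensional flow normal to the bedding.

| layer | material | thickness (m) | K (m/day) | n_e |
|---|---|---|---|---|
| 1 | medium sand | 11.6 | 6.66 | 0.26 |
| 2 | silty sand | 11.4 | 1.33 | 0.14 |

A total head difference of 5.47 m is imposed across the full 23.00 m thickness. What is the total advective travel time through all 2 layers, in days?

8.70

With flow normal to the layers, continuity requires the same specific discharge q through every layer.
Σ(b_i/K_i) = 11.6/6.66 + 11.4/1.33 = 10.31 d.
q = Δh / Σ(b_i/K_i) = 5.47 / 10.31 = 0.5304 m/day.
In each layer the seepage velocity is v_i = q/n_i, so the layer transit time is t_i = b_i·n_i / q:
  layer 1 (medium sand): t_1 = 11.6 × 0.26 / 0.5304 = 5.686 d
  layer 2 (silty sand): t_2 = 11.4 × 0.14 / 0.5304 = 3.009 d
Total t = Σ t_i = 8.695 days.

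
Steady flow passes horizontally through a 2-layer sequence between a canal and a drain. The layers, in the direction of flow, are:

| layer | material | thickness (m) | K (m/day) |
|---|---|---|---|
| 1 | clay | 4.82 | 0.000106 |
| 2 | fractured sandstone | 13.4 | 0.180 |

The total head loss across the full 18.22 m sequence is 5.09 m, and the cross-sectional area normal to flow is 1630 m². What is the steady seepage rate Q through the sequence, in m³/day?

0.182

Flow is perpendicular to layering, so the layers act in series and the equivalent K is the thickness-weighted harmonic mean.
Total thickness L = 4.82 + 13.4 = 18.22 m.
Σ(b_i/K_i) = 4.82/0.000106 + 13.4/0.180 = 45546 d.
K_eq = L / Σ(b_i/K_i) = 18.22 / 45546 = 0.0004000 m/day.
Q = K_eq · A · (Δh/L) = 0.0004000 × 1630 × (5.09/18.22) = 0.1822 m³/day.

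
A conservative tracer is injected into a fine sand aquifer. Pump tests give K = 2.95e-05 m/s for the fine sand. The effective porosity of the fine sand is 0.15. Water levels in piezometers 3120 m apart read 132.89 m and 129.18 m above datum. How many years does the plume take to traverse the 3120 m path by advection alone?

Convert K: 2.95e-05 m/s × 86400 = 2.549 m/day.
Hydraulic gradient i = (132.89 − 129.18) / 3120 = 3.71 / 3120 = 0.001189.
Darcy flux q = K · i = 2.549 × 0.001189 = 0.003031 m/day.
Seepage velocity v = q / n_e = 0.003031 / 0.15 = 0.02021 m/day.
Travel time t = L / v = 3120 / 0.02021 = 1.544e+05 days = 422.8 years.

423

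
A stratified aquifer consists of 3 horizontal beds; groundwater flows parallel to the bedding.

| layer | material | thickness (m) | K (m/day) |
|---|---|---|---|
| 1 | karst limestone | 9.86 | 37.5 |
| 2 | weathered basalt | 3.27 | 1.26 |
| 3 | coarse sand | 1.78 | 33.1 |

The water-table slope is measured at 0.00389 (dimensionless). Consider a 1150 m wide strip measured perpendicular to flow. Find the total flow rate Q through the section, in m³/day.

Flow is parallel to layering, so each bed carries its own Darcy discharge and the transmissivities add.
Σ(K_i·b_i) = 37.5×9.86 + 1.26×3.27 + 33.1×1.78 = 432.8 m²/day.
Hydraulic gradient i = 0.00389.
Q = Σ(K_i·b_i) · W · i = 432.8 × 1150 × 0.003890 = 1936 m³/day.

1940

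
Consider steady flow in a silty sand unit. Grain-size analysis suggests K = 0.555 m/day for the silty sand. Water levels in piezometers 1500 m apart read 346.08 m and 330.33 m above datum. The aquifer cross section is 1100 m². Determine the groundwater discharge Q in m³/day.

6.41

Hydraulic gradient i = (346.08 − 330.33) / 1500 = 15.75 / 1500 = 0.01050.
Darcy's law: Q = K · A · i = 0.5550 × 1100 × 0.01050 = 6.410 m³/day.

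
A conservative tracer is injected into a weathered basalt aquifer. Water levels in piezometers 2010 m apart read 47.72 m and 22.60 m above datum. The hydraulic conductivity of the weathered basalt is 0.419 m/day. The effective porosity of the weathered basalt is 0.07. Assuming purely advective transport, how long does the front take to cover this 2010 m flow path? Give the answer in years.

Hydraulic gradient i = (47.72 − 22.60) / 2010 = 25.12 / 2010 = 0.01250.
Darcy flux q = K · i = 0.4190 × 0.01250 = 0.005236 m/day.
Seepage velocity v = q / n_e = 0.005236 / 0.07 = 0.07481 m/day.
Travel time t = L / v = 2010 / 0.07481 = 26869 days = 73.56 years.

73.6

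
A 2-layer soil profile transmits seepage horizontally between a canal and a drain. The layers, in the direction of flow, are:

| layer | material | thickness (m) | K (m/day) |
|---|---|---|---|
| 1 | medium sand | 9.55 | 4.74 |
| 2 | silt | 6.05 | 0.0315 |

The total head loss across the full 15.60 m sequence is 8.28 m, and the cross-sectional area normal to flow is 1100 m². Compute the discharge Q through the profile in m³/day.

Flow is perpendicular to layering, so the layers act in series and the equivalent K is the thickness-weighted harmonic mean.
Total thickness L = 9.55 + 6.05 = 15.60 m.
Σ(b_i/K_i) = 9.55/4.74 + 6.05/0.0315 = 194.1 d.
K_eq = L / Σ(b_i/K_i) = 15.60 / 194.1 = 0.08038 m/day.
Q = K_eq · A · (Δh/L) = 0.08038 × 1100 × (8.28/15.60) = 46.93 m³/day.

46.9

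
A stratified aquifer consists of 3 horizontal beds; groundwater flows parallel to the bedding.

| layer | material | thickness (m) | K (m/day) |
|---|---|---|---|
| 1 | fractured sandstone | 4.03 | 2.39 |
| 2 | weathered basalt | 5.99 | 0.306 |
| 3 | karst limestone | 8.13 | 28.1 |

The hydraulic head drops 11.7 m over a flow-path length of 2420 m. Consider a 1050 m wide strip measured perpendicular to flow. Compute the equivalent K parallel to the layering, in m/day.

Flow is parallel to layering, so each bed carries its own Darcy discharge and the transmissivities add.
Σ(K_i·b_i) = 2.39×4.03 + 0.306×5.99 + 28.1×8.13 = 239.9 m²/day.
Total thickness b = 18.15 m, so K_eq = Σ(K_i·b_i)/b = 13.22 m/day.

13.2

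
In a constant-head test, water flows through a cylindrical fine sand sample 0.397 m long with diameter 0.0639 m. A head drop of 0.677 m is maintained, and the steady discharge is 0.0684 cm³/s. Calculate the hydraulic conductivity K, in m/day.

1.08

Cross-sectional area A = π·(d/2)² = π × (0.0639/2)² = 0.003207 m².
Convert discharge: 0.0684 cm³/s = 6.840e-08 m³/s.
Darcy's law rearranged: K = Q·L / (A·Δh) = 6.840e-08 × 0.397 / (0.003207 × 0.677) = 1.251e-05 m/s = 1.081 m/day.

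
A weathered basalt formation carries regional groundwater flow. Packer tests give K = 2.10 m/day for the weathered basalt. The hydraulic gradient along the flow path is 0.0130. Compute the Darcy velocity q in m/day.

0.0273

Hydraulic gradient i = 0.0130.
Specific discharge q = K · i = 2.100 × 0.01300 = 0.02730 m/day.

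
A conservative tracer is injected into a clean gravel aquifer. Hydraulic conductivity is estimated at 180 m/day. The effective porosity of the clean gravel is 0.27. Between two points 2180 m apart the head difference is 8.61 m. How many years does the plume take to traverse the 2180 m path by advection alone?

2.27

Hydraulic gradient i = Δh / L = 8.61 / 2180 = 0.003950.
Darcy flux q = K · i = 180.0 × 0.003950 = 0.7109 m/day.
Seepage velocity v = q / n_e = 0.7109 / 0.27 = 2.633 m/day.
Travel time t = L / v = 2180 / 2.633 = 827.9 days = 2.267 years.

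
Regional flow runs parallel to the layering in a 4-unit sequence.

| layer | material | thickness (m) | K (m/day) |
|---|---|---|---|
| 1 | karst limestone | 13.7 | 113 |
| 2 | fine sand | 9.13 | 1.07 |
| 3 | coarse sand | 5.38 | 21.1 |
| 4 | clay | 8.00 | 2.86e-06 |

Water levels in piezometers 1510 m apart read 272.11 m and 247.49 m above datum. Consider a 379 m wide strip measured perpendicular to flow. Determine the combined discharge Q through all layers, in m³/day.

Flow is parallel to layering, so each bed carries its own Darcy discharge and the transmissivities add.
Σ(K_i·b_i) = 113×13.7 + 1.07×9.13 + 21.1×5.38 + 2.86e-06×8.00 = 1671 m²/day.
Hydraulic gradient i = (272.11 − 247.49) / 1510 = 24.62 / 1510 = 0.01630.
Q = Σ(K_i·b_i) · W · i = 1671 × 379 × 0.01630 = 10328 m³/day.

10300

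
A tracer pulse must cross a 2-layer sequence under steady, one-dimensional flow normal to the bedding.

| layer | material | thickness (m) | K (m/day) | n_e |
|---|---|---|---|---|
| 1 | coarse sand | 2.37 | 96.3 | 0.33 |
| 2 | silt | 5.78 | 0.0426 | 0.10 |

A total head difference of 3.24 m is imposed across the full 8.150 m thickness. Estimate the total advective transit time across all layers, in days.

57.0

With flow normal to the layers, continuity requires the same specific discharge q through every layer.
Σ(b_i/K_i) = 2.37/96.3 + 5.78/0.0426 = 135.7 d.
q = Δh / Σ(b_i/K_i) = 3.24 / 135.7 = 0.02388 m/day.
In each layer the seepage velocity is v_i = q/n_i, so the layer transit time is t_i = b_i·n_i / q:
  layer 1 (coarse sand): t_1 = 2.37 × 0.33 / 0.02388 = 32.76 d
  layer 2 (silt): t_2 = 5.78 × 0.10 / 0.02388 = 24.21 d
Total t = Σ t_i = 56.97 days.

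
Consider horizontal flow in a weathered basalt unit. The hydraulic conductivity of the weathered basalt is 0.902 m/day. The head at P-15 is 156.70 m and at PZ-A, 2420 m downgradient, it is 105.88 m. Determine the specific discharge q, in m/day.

Hydraulic gradient i = (156.70 − 105.88) / 2420 = 50.82 / 2420 = 0.02100.
Specific discharge q = K · i = 0.9020 × 0.02100 = 0.01894 m/day.

0.0189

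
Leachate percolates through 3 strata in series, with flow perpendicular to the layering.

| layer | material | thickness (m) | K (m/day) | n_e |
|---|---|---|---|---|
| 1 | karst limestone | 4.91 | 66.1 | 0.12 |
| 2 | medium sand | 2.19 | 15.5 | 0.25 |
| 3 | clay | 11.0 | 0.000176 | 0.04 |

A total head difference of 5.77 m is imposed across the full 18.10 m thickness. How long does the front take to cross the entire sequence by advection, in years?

With flow normal to the layers, continuity requires the same specific discharge q through every layer.
Σ(b_i/K_i) = 4.91/66.1 + 2.19/15.5 + 11.0/0.000176 = 62500 d.
q = Δh / Σ(b_i/K_i) = 5.77 / 62500 = 9.232e-05 m/day.
In each layer the seepage velocity is v_i = q/n_i, so the layer transit time is t_i = b_i·n_i / q:
  layer 1 (karst limestone): t_1 = 4.91 × 0.12 / 9.232e-05 = 6382 d
  layer 2 (medium sand): t_2 = 2.19 × 0.25 / 9.232e-05 = 5930 d
  layer 3 (clay): t_3 = 11.0 × 0.04 / 9.232e-05 = 4766 d
Total t = Σ t_i = 17079 days = 46.76 years.

46.8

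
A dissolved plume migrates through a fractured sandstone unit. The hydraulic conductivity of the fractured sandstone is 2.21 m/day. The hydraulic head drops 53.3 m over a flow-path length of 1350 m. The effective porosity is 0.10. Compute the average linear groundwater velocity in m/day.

Hydraulic gradient i = Δh / L = 53.3 / 1350 = 0.03948.
Darcy flux q = K · i = 2.210 × 0.03948 = 0.08725 m/day.
Seepage velocity v = q / n_e = 0.08725 / 0.10 = 0.8725 m/day.

0.873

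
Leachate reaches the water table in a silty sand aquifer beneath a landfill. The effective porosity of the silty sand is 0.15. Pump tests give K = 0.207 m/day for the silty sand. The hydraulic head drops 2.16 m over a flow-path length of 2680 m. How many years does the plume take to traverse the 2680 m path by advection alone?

Hydraulic gradient i = Δh / L = 2.16 / 2680 = 0.0008060.
Darcy flux q = K · i = 0.2070 × 0.0008060 = 0.0001668 m/day.
Seepage velocity v = q / n_e = 0.0001668 / 0.15 = 0.001112 m/day.
Travel time t = L / v = 2680 / 0.001112 = 2.410e+06 days = 6597 years.

6600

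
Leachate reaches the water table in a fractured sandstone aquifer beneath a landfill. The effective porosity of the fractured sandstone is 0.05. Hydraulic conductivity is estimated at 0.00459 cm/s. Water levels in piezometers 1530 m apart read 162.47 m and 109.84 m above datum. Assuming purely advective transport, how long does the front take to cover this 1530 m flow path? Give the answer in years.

Convert K: 0.00459 cm/s × 864 = 3.966 m/day.
Hydraulic gradient i = (162.47 − 109.84) / 1530 = 52.63 / 1530 = 0.03440.
Darcy flux q = K · i = 3.966 × 0.03440 = 0.1364 m/day.
Seepage velocity v = q / n_e = 0.1364 / 0.05 = 2.728 m/day.
Travel time t = L / v = 1530 / 2.728 = 560.8 days = 1.535 years.

1.54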